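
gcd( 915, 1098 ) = 183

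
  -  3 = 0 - 3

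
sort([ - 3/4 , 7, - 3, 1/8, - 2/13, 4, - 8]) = [ - 8, - 3 ,  -  3/4, -2/13,1/8, 4, 7] 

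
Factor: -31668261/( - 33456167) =3^1*29^1*347^1*1049^1*33456167^( - 1)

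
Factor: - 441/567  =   - 7/9 = - 3^( - 2)*7^1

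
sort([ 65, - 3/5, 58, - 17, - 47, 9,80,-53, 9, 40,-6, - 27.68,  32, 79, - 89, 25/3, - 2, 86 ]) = [-89,-53 ,  -  47, - 27.68, - 17,-6,-2, -3/5,25/3, 9,9,  32,40 , 58,  65 , 79,80,86]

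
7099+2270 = 9369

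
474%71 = 48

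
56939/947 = 60 + 119/947 = 60.13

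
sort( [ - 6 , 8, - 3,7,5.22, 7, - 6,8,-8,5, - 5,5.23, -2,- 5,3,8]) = [ - 8, - 6, - 6, - 5, - 5 ,-3 , -2,3,5 , 5.22,5.23,7,  7, 8,  8,8 ]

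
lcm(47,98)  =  4606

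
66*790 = 52140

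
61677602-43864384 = 17813218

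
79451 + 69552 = 149003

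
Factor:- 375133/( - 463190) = 2^( - 1)*5^( - 1 )* 7^(-1 )*11^1*13^( - 1)*67^1= 737/910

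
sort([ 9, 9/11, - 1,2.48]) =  [ - 1, 9/11, 2.48,9]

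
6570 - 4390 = 2180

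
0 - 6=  - 6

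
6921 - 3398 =3523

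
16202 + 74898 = 91100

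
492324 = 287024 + 205300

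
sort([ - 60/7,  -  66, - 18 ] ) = [ - 66, - 18,  -  60/7] 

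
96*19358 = 1858368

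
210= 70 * 3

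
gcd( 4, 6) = 2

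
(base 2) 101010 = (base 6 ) 110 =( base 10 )42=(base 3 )1120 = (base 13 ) 33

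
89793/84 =29931/28  =  1068.96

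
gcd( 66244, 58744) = 4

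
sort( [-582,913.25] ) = [ - 582 , 913.25 ]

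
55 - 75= -20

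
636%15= 6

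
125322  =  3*41774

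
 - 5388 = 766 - 6154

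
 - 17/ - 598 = 17/598 =0.03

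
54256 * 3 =162768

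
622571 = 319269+303302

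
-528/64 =-33/4= -8.25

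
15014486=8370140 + 6644346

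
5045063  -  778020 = 4267043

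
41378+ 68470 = 109848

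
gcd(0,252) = 252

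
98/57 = 1+41/57 = 1.72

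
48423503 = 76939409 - 28515906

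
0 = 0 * 61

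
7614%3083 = 1448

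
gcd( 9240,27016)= 88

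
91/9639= 13/1377 = 0.01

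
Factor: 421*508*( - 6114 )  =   - 2^3*3^1*127^1*421^1*1019^1 = -1307588952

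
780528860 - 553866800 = 226662060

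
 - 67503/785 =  - 67503/785 = -85.99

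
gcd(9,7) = 1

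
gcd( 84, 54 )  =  6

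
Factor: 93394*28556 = 2^3*7^2*11^2*59^1* 953^1 =2666959064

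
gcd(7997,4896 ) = 1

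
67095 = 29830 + 37265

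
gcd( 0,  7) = 7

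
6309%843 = 408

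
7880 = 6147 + 1733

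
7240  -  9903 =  - 2663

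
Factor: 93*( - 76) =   -  2^2 * 3^1*19^1*31^1=- 7068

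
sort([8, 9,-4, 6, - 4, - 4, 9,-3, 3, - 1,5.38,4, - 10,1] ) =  [ - 10,-4, - 4,-4 , - 3, - 1,1, 3, 4, 5.38 , 6,8, 9,9]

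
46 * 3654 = 168084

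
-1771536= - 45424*39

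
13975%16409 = 13975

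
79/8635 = 79/8635 = 0.01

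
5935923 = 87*68229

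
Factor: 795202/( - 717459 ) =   -  2^1*3^ ( - 1)*19^(- 1)*23^1 * 41^( - 1) *59^1 * 293^1*307^ (- 1)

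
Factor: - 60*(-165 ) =2^2*3^2*5^2 * 11^1=9900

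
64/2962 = 32/1481 = 0.02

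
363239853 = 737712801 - 374472948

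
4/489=4/489 = 0.01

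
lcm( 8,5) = 40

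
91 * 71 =6461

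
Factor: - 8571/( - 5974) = 2^( - 1)*3^1*29^( - 1)*103^(-1 )*2857^1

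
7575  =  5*1515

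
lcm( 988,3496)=45448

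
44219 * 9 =397971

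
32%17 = 15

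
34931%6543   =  2216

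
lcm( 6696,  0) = 0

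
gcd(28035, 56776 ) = 1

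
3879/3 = 1293  =  1293.00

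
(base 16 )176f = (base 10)5999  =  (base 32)5RF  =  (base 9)8205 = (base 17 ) 13cf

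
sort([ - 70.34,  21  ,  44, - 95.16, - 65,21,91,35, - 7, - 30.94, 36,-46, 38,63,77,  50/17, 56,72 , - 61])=[ - 95.16, -70.34,-65,-61, - 46,-30.94,-7,50/17,21, 21, 35,36,38,44,56, 63, 72,77, 91 ] 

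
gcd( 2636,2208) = 4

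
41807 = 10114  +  31693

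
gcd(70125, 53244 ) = 51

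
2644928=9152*289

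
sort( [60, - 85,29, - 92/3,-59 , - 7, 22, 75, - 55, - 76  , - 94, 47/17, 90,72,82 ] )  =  [ - 94, - 85, - 76, - 59, - 55, - 92/3, - 7, 47/17,22,29,60,  72, 75,82,90] 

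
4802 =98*49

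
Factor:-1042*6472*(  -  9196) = 2^6*11^2 * 19^1*521^1 * 809^1 =62016205504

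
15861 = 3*5287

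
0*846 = 0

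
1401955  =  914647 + 487308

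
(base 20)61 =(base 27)4d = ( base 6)321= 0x79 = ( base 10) 121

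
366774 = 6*61129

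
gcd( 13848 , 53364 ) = 12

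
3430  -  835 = 2595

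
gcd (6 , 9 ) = 3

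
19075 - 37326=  - 18251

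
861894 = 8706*99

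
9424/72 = 1178/9 = 130.89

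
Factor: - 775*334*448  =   - 115964800 = - 2^7*5^2*7^1*31^1*167^1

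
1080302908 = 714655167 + 365647741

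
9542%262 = 110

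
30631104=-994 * ( - 30816)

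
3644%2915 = 729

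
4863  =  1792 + 3071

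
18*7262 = 130716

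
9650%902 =630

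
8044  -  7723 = 321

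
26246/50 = 13123/25=524.92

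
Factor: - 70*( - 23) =1610 = 2^1*5^1*7^1*23^1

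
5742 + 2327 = 8069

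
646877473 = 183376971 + 463500502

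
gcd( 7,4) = 1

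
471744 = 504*936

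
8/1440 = 1/180 = 0.01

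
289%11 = 3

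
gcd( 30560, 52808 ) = 8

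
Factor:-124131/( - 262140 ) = 2^(  -  2)*5^ ( - 1) * 7^1*17^( - 1 ) * 23^1 = 161/340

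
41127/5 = 8225 + 2/5 = 8225.40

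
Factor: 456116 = 2^2*101^1*1129^1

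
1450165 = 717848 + 732317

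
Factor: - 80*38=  - 3040 =- 2^5* 5^1* 19^1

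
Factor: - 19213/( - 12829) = 12829^(  -  1)*19213^1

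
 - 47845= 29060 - 76905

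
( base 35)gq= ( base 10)586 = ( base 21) 16J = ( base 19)1BG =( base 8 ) 1112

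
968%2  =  0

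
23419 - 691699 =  - 668280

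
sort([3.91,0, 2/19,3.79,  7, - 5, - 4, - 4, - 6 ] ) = [ - 6 , - 5, - 4, - 4,0, 2/19,3.79,3.91,7] 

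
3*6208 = 18624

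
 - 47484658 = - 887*53534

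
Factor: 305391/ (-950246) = -2^ (-1)*3^1*11^ ( - 1 )*47^(-1) *919^(- 1)*101797^1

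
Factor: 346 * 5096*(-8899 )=-15690859184 = - 2^4 * 7^2*11^1*13^1*173^1*809^1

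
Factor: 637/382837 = 601^( - 1 ) = 1/601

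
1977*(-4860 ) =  - 9608220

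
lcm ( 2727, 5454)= 5454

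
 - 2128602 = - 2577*826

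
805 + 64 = 869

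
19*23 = 437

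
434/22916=217/11458 =0.02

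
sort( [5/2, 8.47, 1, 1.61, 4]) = [ 1, 1.61, 5/2, 4, 8.47] 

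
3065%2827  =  238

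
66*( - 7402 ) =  - 488532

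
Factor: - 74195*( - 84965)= 6303978175 = 5^2*11^1*19^1*71^1*16993^1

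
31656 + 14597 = 46253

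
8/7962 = 4/3981 = 0.00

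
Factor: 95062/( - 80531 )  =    -  2^1*29^1*149^1*7321^(-1) = - 8642/7321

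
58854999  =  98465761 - 39610762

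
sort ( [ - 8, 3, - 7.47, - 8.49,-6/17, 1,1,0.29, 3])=[  -  8.49,-8,-7.47,-6/17, 0.29, 1,  1, 3,3]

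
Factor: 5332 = 2^2 * 31^1*43^1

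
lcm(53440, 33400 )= 267200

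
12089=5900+6189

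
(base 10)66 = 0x42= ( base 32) 22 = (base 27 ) 2c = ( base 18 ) 3c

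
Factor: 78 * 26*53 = 2^2*3^1*13^2*53^1 = 107484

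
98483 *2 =196966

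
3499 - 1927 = 1572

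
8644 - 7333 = 1311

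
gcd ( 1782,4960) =2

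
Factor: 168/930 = 28/155  =  2^2*5^( - 1 )*7^1 * 31^( - 1 ) 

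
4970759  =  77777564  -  72806805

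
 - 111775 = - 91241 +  - 20534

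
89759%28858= 3185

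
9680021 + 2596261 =12276282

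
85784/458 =42892/229 = 187.30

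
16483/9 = 1831+4/9  =  1831.44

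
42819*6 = 256914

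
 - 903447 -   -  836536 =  - 66911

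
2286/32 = 71 + 7/16  =  71.44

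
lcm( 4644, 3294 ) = 283284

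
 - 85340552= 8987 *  ( - 9496 )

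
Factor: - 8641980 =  - 2^2*3^2*5^1*41^1*1171^1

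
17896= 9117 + 8779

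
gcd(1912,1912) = 1912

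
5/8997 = 5/8997= 0.00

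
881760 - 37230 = 844530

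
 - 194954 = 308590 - 503544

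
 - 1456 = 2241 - 3697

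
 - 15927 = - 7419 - 8508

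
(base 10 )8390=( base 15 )2745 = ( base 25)daf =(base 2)10000011000110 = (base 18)17G2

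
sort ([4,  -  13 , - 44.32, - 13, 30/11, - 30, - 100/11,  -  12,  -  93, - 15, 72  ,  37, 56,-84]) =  [  -  93,  -  84 , -44.32,- 30 , - 15,-13, - 13, -12,-100/11,30/11, 4,37, 56, 72 ]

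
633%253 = 127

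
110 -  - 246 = 356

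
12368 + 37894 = 50262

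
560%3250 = 560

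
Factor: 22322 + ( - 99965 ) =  - 3^2*8627^1 = - 77643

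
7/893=7/893= 0.01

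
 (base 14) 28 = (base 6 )100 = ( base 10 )36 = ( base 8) 44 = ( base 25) 1b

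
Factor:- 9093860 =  - 2^2*5^1*37^1*12289^1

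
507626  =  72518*7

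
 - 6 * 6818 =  - 40908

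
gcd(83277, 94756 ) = 1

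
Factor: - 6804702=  - 2^1 * 3^3 * 126013^1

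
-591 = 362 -953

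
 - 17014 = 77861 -94875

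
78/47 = 1+31/47 = 1.66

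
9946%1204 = 314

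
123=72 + 51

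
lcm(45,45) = 45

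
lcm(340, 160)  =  2720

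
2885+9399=12284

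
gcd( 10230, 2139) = 93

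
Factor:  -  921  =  -3^1*307^1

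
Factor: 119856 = 2^4*3^1*11^1*227^1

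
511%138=97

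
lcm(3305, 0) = 0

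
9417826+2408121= 11825947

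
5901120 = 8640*683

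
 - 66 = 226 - 292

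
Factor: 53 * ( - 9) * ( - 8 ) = 3816 = 2^3*3^2 * 53^1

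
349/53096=349/53096 = 0.01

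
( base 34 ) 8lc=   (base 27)DIB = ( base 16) 26f6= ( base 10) 9974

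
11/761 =11/761= 0.01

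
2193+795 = 2988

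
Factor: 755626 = 2^1*67^1*5639^1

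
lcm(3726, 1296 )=29808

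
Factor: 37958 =2^1*18979^1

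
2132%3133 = 2132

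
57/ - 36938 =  - 1 + 36881/36938 = - 0.00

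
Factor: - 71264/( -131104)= 131^1*241^(-1) = 131/241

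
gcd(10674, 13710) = 6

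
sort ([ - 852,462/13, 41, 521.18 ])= [ - 852,  462/13, 41,  521.18] 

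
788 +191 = 979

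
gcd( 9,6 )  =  3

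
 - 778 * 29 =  -22562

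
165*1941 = 320265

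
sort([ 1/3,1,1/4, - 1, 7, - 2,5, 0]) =[ - 2, - 1,0,1/4,1/3,1,5,7]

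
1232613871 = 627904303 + 604709568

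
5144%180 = 104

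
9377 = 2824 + 6553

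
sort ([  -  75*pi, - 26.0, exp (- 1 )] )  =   [-75*pi,-26.0, exp( - 1 )] 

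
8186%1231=800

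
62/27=62/27 = 2.30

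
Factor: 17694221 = 2531^1*6991^1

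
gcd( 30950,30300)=50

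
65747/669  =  98 +185/669 = 98.28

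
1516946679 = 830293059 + 686653620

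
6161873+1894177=8056050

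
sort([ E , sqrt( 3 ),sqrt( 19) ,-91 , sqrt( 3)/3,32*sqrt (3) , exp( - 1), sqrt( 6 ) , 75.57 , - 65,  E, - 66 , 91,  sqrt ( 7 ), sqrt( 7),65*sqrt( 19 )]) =[ - 91, - 66, - 65, exp(  -  1) , sqrt( 3) /3, sqrt( 3 ),sqrt(6), sqrt ( 7), sqrt(7),E,E,sqrt( 19),32*sqrt( 3),75.57,91,65 * sqrt( 19)] 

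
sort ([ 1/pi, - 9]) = [ -9, 1/pi]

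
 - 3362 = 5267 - 8629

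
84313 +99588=183901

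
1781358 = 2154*827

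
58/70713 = 58/70713 = 0.00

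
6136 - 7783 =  -1647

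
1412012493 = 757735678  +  654276815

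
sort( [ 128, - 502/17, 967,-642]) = [-642, - 502/17,128, 967 ]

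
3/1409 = 3/1409 = 0.00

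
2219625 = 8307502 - 6087877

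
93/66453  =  31/22151= 0.00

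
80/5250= 8/525 = 0.02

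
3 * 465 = 1395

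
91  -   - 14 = 105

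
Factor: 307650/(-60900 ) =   -  293/58  =  - 2^ ( - 1)*29^ (-1)*293^1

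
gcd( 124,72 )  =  4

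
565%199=167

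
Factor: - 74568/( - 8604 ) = 26/3 = 2^1*3^( - 1)*13^1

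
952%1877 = 952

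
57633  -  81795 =-24162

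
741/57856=741/57856 =0.01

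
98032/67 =98032/67 = 1463.16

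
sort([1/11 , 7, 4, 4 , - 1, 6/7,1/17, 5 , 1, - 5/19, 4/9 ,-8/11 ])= [ -1 , - 8/11, - 5/19  ,  1/17  ,  1/11,4/9, 6/7, 1, 4,4,5,7] 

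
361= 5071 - 4710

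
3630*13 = 47190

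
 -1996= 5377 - 7373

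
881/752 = 1 + 129/752 = 1.17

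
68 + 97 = 165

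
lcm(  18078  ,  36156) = 36156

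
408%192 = 24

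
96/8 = 12 = 12.00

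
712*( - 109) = -77608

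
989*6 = 5934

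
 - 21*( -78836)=1655556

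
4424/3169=1 + 1255/3169= 1.40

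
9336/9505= 9336/9505 = 0.98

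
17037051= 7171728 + 9865323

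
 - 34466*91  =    -  3136406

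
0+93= 93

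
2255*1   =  2255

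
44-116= - 72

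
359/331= 359/331 = 1.08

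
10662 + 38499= 49161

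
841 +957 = 1798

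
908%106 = 60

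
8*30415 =243320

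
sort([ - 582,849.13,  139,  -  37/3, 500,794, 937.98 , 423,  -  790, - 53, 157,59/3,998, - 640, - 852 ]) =[ - 852, - 790,-640, - 582, - 53, - 37/3,59/3,139, 157,423, 500,794,  849.13,937.98, 998 ]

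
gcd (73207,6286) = 1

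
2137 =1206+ 931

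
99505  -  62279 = 37226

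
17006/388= 8503/194=43.83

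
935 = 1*935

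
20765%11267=9498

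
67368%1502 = 1280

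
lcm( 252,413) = 14868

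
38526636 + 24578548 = 63105184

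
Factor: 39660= 2^2*3^1*5^1*661^1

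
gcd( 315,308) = 7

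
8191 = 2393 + 5798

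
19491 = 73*267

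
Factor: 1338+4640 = 2^1*7^2*61^1= 5978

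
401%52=37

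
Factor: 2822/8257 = 2^1 * 17^1*23^(-1 )*83^1*359^( - 1) 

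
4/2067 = 4/2067 = 0.00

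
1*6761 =6761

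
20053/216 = 92 + 181/216  =  92.84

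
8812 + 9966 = 18778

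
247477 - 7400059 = -7152582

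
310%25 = 10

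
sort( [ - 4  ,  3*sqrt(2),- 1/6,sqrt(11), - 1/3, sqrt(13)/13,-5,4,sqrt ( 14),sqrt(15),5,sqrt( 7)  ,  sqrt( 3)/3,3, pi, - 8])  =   [ - 8, - 5, - 4, - 1/3, - 1/6, sqrt( 13 ) /13,sqrt(3)/3,sqrt (7 ),3, pi, sqrt(11 ),sqrt(14), sqrt( 15),4,3 * sqrt(2), 5 ]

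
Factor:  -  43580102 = - 2^1*21790051^1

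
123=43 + 80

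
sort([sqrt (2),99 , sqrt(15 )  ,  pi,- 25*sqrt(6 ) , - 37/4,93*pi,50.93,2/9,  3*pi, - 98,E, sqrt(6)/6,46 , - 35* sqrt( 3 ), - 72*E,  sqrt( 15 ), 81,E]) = [ - 72*E , - 98, - 25*sqrt( 6 ) , - 35*sqrt( 3 ),  -  37/4,  2/9,sqrt( 6)/6,sqrt (2),E, E, pi,sqrt( 15 ),sqrt( 15) , 3 * pi, 46, 50.93,  81, 99 , 93*pi ] 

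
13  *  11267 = 146471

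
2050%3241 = 2050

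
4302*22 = 94644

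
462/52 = 8+23/26 = 8.88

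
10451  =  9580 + 871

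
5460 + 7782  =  13242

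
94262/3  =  31420 + 2/3 = 31420.67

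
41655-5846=35809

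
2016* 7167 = 14448672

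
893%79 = 24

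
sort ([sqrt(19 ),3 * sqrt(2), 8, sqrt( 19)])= [3*sqrt( 2), sqrt(19),sqrt(19 ), 8]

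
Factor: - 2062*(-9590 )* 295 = 5833501100  =  2^2*5^2 * 7^1*59^1*137^1 * 1031^1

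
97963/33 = 2968 + 19/33 = 2968.58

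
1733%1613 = 120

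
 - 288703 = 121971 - 410674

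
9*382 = 3438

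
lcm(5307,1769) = 5307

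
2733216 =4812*568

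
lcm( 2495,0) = 0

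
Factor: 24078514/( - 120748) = -12039257/60374  =  - 2^(-1)*71^1*30187^( - 1)*169567^1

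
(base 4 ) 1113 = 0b1010111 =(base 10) 87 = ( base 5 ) 322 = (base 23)3i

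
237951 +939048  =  1176999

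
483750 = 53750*9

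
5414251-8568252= - 3154001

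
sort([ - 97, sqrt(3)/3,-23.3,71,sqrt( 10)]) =[-97,  -  23.3, sqrt( 3) /3, sqrt( 10 ), 71]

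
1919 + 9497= 11416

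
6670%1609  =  234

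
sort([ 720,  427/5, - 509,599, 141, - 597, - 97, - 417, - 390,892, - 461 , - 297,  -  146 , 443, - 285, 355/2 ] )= [ - 597,-509, - 461, - 417,  -  390,  -  297 , - 285 ,-146, - 97, 427/5, 141,355/2,443,599, 720,892] 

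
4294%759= 499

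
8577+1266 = 9843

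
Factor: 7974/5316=2^( - 1)*3^1 = 3/2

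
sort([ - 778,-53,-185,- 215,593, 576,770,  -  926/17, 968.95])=[-778,- 215,-185,-926/17,-53 , 576,593,770,968.95]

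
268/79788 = 67/19947 = 0.00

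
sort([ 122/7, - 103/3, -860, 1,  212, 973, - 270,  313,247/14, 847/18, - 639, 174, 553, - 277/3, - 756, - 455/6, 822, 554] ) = [ - 860, - 756, - 639, - 270, - 277/3, - 455/6,- 103/3,1, 122/7, 247/14, 847/18, 174,212,313, 553,  554,  822,  973]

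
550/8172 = 275/4086 = 0.07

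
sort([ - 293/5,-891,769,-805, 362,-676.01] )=[ - 891,-805,  -  676.01,-293/5,362,769 ] 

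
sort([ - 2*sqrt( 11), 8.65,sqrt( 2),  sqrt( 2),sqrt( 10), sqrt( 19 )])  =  [ - 2 * sqrt( 11), sqrt (2 ),sqrt(2 ),sqrt( 10),sqrt( 19), 8.65 ] 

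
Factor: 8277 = 3^1* 31^1*89^1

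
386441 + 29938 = 416379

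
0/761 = 0 = 0.00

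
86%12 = 2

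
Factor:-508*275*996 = -2^4*3^1*5^2*11^1*83^1*127^1 = -139141200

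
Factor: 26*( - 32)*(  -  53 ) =44096 = 2^6 *13^1*53^1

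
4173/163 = 4173/163 = 25.60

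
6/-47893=-1 + 47887/47893  =  -  0.00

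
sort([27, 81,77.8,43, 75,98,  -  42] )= [ - 42, 27,43,  75,77.8, 81, 98]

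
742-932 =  - 190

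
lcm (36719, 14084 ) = 1028132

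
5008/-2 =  - 2504/1= - 2504.00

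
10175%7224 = 2951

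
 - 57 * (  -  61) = 3477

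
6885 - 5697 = 1188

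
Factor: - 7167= - 3^1*2389^1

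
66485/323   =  205 + 270/323 = 205.84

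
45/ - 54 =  - 1+1/6 =-  0.83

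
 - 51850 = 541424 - 593274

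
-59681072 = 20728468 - 80409540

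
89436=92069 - 2633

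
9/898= 9/898 = 0.01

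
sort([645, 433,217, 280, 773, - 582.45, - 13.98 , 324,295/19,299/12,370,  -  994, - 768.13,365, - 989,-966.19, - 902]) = [-994, - 989, - 966.19,-902,-768.13, - 582.45,  -  13.98,295/19, 299/12, 217,  280, 324,365,370, 433,645, 773]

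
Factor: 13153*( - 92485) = - 1216455205 = - 5^1 *7^1 * 53^1*349^1 * 1879^1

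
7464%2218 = 810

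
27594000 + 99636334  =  127230334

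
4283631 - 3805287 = 478344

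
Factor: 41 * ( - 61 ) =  - 41^1*61^1 = - 2501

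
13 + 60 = 73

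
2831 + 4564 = 7395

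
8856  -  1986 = 6870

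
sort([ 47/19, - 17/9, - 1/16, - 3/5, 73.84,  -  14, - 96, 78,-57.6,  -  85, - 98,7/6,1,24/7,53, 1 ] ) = [ - 98,-96,-85,  -  57.6, - 14, - 17/9, -3/5 ,- 1/16,1,1,  7/6, 47/19,24/7, 53,73.84,78 ]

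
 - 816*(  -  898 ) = 732768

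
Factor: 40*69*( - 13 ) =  - 2^3*3^1*5^1*13^1 * 23^1= - 35880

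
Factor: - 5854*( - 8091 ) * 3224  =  152703837936 = 2^4*3^2*13^1*29^1*31^2*2927^1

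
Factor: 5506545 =3^1*5^1*11^1 * 23^1*1451^1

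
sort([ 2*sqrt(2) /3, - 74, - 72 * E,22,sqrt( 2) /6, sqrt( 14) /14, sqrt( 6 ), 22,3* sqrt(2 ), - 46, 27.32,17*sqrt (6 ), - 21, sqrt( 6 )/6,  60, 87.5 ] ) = [-72 * E, - 74,- 46 , - 21 , sqrt( 2 )/6,  sqrt( 14) /14,  sqrt( 6 ) /6, 2*sqrt( 2 )/3,  sqrt(6), 3*sqrt(2),22 , 22,27.32,17*sqrt(6),60,87.5]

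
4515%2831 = 1684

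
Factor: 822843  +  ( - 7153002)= - 3^2 *11^1*43^1*1487^1 = - 6330159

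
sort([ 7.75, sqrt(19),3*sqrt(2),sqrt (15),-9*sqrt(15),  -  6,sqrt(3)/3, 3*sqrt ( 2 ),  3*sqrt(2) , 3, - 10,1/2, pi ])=[ - 9 * sqrt( 15 ),-10, -6, 1/2,sqrt (3 )/3, 3,pi,sqrt(15),3*sqrt( 2), 3 * sqrt (2) , 3*sqrt( 2),sqrt( 19 ), 7.75 ]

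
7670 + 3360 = 11030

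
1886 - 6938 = - 5052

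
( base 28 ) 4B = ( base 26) 4J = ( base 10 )123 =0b1111011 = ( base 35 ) 3i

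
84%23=15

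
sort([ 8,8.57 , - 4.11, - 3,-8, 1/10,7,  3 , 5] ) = [ - 8, - 4.11, - 3,1/10 , 3, 5 , 7 , 8 , 8.57 ] 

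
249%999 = 249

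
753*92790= 69870870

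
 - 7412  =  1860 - 9272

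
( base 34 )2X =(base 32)35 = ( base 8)145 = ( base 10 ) 101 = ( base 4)1211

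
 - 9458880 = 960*( - 9853)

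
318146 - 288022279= - 287704133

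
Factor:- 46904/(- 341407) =104/757=2^3*13^1*757^(-1) 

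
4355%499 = 363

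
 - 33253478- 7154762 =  - 40408240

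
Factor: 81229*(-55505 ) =  -  5^1 * 17^1*29^1*653^1* 2801^1 = - 4508615645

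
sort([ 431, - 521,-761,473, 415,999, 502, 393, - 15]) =[- 761, - 521,-15, 393,415,431, 473, 502, 999 ] 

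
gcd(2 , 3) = 1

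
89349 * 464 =41457936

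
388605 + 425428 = 814033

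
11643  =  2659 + 8984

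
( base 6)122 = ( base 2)110010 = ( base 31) 1J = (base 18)2E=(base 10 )50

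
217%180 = 37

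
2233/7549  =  2233/7549 =0.30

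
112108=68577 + 43531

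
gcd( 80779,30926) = 1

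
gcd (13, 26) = 13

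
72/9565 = 72/9565 = 0.01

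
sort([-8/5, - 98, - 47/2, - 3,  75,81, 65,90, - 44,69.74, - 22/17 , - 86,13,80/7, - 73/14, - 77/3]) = [-98, - 86, - 44, -77/3, - 47/2 , - 73/14, - 3, - 8/5,-22/17, 80/7 , 13, 65,69.74 , 75,  81,90 ] 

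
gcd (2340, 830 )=10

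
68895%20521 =7332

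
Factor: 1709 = 1709^1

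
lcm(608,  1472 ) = 27968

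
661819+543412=1205231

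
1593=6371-4778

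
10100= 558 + 9542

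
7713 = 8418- 705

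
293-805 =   -  512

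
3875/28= 3875/28  =  138.39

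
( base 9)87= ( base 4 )1033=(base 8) 117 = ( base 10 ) 79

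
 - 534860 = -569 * 940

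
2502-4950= - 2448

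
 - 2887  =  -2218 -669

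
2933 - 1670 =1263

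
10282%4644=994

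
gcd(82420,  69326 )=2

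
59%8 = 3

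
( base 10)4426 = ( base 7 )15622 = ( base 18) DBG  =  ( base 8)10512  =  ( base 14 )1882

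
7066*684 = 4833144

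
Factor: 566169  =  3^1*41^1*4603^1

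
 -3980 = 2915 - 6895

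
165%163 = 2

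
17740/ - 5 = -3548 + 0/1 = - 3548.00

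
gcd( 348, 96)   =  12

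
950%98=68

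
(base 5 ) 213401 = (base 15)22a1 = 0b1110010110111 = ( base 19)116H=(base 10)7351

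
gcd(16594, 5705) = 1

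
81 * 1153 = 93393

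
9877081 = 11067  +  9866014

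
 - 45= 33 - 78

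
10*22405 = 224050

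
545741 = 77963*7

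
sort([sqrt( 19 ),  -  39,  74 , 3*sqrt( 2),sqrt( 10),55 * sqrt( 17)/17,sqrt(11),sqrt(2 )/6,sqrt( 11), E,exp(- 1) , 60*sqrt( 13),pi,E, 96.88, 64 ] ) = [ - 39,sqrt(2)/6,exp(-1),E,E, pi,sqrt( 10), sqrt( 11 ),sqrt ( 11), 3 *sqrt (2),sqrt(19 ), 55 * sqrt( 17 )/17,64,74,96.88,60*sqrt( 13) ] 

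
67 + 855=922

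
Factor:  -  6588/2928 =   -  2^( - 2) * 3^2 = - 9/4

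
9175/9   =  1019+4/9 =1019.44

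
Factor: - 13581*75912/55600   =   - 2^( - 1)*3^4*5^( - 2)*139^( - 1 )* 503^1*3163^1  =  -128870109/6950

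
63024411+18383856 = 81408267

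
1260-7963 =-6703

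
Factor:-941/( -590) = 2^(-1)*5^(-1 ) * 59^( - 1)*941^1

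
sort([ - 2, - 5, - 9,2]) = [ - 9,  -  5, - 2,2]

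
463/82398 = 463/82398 =0.01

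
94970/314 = 47485/157 = 302.45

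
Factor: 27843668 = 2^2*6960917^1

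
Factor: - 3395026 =-2^1*251^1*6763^1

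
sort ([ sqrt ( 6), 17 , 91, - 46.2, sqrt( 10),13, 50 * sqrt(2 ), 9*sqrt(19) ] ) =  [ - 46.2, sqrt( 6 ), sqrt ( 10),13,17,  9* sqrt( 19), 50*sqrt( 2 ), 91]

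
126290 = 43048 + 83242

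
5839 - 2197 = 3642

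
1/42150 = 1/42150  =  0.00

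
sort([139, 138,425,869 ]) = [ 138, 139, 425 , 869 ]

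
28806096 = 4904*5874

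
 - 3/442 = -1 + 439/442 = - 0.01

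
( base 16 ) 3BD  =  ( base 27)18C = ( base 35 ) rc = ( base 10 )957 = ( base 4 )32331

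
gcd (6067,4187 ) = 1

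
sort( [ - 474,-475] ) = [ - 475, -474] 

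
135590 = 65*2086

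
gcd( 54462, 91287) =3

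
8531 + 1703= 10234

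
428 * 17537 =7505836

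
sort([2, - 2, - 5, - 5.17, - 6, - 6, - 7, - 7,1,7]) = [ - 7 , - 7, - 6, - 6, - 5.17,  -  5, - 2,1,2 , 7 ]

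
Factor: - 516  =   - 2^2*3^1*43^1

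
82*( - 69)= - 5658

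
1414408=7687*184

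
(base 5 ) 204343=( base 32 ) 6M0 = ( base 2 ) 1101011000000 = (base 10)6848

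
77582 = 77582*1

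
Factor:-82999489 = -59^1*1406771^1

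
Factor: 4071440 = 2^4*5^1*50893^1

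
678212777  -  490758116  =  187454661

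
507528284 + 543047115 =1050575399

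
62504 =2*31252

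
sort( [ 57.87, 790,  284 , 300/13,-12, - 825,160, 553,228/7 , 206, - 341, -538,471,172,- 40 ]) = [ - 825,-538 ,-341, - 40, - 12,300/13 , 228/7,57.87, 160,172  ,  206, 284,471,553,790]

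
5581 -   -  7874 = 13455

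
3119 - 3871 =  - 752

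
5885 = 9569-3684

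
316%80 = 76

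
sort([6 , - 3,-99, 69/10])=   [ - 99, - 3, 6,69/10]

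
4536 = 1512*3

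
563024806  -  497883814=65140992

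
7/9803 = 7/9803 = 0.00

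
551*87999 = 48487449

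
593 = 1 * 593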